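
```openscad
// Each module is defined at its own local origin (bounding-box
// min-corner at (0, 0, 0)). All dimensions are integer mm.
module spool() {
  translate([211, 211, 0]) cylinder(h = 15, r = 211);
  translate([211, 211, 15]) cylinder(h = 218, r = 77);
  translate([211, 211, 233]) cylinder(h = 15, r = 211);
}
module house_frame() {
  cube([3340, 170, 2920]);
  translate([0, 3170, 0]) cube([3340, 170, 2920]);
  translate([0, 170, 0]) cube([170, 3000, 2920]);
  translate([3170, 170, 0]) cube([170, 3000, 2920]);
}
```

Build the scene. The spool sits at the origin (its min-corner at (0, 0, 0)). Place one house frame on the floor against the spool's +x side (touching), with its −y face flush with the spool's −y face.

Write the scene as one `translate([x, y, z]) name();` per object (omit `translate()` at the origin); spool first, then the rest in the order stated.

spool();
translate([422, 0, 0]) house_frame();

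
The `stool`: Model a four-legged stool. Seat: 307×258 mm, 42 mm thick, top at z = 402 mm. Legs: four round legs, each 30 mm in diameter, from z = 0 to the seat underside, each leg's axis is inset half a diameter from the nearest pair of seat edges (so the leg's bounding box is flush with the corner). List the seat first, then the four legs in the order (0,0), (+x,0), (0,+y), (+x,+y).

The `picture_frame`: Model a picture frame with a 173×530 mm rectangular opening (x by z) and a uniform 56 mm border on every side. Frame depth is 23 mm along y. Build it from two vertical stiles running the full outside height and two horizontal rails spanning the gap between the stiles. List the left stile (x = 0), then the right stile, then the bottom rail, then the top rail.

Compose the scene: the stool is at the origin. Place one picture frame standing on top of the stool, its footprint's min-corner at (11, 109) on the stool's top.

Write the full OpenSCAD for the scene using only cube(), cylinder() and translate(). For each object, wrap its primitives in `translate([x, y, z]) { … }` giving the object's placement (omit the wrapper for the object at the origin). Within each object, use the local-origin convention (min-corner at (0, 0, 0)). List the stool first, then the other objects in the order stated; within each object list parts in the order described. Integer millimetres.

translate([0, 0, 360]) cube([307, 258, 42]);
translate([15, 15, 0]) cylinder(h = 360, r = 15);
translate([292, 15, 0]) cylinder(h = 360, r = 15);
translate([15, 243, 0]) cylinder(h = 360, r = 15);
translate([292, 243, 0]) cylinder(h = 360, r = 15);
translate([11, 109, 402]) {
  cube([56, 23, 642]);
  translate([229, 0, 0]) cube([56, 23, 642]);
  translate([56, 0, 0]) cube([173, 23, 56]);
  translate([56, 0, 586]) cube([173, 23, 56]);
}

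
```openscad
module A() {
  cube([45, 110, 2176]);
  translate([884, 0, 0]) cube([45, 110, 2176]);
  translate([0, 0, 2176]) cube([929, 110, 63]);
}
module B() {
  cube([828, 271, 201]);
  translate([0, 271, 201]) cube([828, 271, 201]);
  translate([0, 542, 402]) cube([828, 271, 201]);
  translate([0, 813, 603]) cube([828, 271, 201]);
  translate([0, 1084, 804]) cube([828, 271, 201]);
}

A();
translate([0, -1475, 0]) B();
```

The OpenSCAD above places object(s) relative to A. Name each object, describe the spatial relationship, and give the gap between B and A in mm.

A is a door frame. B is a staircase. The staircase is on the floor beside the door frame on its −y side. The gap between the staircase and the door frame is 120 mm.

The staircase's nearest face is 120 mm from the door frame's −y face.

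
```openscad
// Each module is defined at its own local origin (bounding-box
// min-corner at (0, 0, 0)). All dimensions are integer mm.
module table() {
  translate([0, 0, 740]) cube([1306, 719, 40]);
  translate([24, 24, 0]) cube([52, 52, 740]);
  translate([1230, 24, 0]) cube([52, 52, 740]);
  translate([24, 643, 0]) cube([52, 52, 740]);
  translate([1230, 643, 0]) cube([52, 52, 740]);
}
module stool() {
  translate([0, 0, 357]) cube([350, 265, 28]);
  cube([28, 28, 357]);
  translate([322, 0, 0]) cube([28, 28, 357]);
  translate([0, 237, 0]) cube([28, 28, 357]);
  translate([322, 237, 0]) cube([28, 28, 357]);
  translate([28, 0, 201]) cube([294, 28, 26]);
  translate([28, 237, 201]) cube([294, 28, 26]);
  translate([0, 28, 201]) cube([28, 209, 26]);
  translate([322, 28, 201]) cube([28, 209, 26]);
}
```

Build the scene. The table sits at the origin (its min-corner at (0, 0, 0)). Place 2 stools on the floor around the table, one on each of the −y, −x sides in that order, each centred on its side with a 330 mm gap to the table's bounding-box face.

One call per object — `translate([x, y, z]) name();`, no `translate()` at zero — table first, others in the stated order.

table();
translate([478, -595, 0]) stool();
translate([-680, 227, 0]) stool();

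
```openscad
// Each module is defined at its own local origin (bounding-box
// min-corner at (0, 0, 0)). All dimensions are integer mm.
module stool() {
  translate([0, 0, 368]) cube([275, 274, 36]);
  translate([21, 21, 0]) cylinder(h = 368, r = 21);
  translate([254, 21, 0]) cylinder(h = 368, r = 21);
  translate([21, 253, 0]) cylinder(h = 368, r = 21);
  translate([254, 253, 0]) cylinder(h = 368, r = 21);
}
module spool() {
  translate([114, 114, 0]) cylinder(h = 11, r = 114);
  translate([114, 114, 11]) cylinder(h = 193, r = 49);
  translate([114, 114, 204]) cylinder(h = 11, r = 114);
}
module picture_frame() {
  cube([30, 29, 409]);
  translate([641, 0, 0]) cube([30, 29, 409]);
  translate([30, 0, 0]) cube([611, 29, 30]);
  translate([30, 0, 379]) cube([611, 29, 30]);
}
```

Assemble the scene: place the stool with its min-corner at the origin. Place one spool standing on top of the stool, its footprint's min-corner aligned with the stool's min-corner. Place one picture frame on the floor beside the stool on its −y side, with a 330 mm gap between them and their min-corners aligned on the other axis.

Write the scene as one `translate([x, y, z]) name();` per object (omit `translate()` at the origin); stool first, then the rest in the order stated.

stool();
translate([0, 0, 404]) spool();
translate([0, -359, 0]) picture_frame();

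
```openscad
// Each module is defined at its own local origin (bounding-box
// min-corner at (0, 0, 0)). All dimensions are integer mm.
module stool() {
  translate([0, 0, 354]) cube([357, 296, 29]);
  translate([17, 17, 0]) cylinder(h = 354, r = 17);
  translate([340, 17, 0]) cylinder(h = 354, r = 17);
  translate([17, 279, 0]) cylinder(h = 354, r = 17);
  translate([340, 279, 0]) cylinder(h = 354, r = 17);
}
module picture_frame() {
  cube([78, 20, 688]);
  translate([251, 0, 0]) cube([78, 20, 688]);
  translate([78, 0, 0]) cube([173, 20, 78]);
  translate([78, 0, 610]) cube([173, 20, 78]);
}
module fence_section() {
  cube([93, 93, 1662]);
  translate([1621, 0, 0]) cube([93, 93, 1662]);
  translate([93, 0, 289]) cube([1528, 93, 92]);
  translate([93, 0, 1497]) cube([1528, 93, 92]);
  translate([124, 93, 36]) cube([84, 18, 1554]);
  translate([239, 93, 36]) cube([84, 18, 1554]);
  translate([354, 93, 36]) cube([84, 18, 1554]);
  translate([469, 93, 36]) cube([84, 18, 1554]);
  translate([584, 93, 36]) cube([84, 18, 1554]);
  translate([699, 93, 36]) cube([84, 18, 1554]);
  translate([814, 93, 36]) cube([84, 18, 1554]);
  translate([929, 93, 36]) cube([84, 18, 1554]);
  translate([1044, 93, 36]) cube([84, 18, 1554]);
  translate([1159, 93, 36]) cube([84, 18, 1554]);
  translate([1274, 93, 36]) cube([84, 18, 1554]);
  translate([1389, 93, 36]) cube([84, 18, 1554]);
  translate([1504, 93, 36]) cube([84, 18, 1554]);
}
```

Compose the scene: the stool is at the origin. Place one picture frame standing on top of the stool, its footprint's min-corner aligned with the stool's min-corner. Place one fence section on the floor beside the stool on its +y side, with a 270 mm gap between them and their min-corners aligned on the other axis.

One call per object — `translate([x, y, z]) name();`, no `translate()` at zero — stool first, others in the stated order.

stool();
translate([0, 0, 383]) picture_frame();
translate([0, 566, 0]) fence_section();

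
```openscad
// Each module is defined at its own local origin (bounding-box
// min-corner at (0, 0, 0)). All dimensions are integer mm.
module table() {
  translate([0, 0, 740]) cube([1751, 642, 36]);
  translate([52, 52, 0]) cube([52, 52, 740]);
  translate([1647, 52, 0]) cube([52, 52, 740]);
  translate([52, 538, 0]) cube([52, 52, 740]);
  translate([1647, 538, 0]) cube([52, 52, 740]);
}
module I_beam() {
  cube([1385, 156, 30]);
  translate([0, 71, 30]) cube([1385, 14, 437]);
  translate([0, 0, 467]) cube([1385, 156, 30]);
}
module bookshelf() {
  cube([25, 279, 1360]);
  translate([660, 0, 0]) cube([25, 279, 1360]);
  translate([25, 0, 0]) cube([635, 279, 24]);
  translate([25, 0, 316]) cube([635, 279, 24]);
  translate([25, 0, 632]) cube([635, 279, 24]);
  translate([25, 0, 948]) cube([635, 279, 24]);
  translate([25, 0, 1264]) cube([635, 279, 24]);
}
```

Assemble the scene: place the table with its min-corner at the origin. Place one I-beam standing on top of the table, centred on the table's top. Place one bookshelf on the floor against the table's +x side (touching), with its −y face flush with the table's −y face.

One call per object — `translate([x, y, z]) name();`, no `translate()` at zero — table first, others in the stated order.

table();
translate([183, 243, 776]) I_beam();
translate([1751, 0, 0]) bookshelf();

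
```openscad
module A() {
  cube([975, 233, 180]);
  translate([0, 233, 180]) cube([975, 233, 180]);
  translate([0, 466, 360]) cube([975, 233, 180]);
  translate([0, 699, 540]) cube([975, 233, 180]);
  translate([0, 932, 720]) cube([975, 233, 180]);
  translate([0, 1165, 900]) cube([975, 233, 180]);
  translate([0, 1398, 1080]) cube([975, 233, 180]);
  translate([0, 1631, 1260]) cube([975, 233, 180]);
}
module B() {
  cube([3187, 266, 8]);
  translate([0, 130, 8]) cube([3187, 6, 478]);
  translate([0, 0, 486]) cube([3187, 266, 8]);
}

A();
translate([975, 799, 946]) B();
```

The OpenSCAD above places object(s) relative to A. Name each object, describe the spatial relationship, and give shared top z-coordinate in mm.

A is a staircase. B is an I-beam. The I-beam is beside the staircase with their tops flush at z = 1440. The shared top z-coordinate is 1440 mm.

Both tops at z = 1440 mm.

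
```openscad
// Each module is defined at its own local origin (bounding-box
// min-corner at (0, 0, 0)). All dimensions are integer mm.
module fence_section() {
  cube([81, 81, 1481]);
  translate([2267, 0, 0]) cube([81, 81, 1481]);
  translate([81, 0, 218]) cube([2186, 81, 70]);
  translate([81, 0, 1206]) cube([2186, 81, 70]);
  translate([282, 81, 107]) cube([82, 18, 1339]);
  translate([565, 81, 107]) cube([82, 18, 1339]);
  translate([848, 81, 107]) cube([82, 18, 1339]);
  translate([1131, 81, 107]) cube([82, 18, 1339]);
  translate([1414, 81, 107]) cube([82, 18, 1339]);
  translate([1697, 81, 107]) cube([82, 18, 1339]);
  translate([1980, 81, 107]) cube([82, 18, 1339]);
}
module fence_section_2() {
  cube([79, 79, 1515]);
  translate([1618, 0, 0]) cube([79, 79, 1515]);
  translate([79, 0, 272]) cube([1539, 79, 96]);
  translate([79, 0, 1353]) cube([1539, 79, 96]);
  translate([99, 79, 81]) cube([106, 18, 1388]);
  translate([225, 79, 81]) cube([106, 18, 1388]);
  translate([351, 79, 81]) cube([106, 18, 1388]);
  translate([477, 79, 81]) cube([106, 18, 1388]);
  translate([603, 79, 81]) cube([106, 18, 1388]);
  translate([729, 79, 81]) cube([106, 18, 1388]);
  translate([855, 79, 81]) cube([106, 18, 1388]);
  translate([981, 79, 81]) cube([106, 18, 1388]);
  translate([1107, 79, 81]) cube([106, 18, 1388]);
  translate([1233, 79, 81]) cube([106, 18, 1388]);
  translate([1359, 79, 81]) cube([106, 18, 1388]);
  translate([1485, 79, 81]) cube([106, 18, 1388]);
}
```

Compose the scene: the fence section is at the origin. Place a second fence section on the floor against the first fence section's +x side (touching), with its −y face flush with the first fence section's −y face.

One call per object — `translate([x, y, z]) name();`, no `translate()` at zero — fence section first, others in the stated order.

fence_section();
translate([2348, 0, 0]) fence_section_2();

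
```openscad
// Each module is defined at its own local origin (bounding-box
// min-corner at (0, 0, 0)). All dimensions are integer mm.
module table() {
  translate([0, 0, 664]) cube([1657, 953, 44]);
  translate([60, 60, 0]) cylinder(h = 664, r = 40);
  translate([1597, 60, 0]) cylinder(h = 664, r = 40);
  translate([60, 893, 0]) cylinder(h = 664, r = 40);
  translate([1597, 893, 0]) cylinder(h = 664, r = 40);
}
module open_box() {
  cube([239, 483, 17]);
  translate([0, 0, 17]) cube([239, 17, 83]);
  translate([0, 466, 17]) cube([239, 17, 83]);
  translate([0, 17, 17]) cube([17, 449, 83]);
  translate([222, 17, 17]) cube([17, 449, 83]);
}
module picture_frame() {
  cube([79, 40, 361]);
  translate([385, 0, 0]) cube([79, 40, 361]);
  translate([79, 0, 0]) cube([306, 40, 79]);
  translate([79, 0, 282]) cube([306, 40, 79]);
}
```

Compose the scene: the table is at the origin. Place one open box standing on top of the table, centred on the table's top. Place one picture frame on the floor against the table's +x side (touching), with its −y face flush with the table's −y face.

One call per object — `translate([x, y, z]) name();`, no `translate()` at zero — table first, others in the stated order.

table();
translate([709, 235, 708]) open_box();
translate([1657, 0, 0]) picture_frame();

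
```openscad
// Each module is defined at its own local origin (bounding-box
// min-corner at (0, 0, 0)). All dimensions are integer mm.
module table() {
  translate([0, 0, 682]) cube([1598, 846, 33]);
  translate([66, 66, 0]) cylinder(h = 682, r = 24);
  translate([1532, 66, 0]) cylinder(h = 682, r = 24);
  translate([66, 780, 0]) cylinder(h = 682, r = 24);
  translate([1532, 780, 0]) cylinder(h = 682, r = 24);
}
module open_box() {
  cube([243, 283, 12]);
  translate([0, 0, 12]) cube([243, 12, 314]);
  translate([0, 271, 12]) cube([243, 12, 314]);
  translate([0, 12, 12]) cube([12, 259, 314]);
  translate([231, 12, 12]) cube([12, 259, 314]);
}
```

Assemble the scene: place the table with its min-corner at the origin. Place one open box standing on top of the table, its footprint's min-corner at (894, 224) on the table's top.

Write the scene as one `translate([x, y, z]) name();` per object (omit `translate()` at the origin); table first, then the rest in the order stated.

table();
translate([894, 224, 715]) open_box();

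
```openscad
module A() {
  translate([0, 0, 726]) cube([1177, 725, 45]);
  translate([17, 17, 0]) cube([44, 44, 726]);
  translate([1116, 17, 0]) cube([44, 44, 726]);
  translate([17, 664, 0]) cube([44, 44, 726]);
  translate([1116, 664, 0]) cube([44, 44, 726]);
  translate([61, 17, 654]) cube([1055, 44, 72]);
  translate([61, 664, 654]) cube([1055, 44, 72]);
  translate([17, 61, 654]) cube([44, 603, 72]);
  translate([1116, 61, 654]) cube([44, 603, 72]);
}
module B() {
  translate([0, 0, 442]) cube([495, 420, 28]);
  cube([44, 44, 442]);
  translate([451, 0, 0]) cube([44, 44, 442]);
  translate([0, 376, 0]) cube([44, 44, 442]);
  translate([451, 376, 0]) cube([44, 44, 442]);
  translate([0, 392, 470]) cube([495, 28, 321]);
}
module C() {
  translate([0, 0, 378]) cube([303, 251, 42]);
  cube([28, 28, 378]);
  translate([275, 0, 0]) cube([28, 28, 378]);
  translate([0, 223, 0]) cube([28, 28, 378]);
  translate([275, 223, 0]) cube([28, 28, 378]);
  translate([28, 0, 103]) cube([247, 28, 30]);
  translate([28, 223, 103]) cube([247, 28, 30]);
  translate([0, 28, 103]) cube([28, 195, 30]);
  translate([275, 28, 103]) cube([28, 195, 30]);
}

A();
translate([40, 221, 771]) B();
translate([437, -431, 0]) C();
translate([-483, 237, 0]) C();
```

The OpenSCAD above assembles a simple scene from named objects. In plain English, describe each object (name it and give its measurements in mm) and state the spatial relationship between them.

A is a table with a 1177×725 mm rectangular top, 45 mm thick, top surface at z = 771 mm, supported by four 44×44 mm square legs, each inset 17 mm from the nearest pair of top edges, running from the floor. Four apron rails, 44 mm thick and 72 mm tall, run between adjacent legs with their top edges flush with the underside of the top and their outer faces flush with the legs' outer faces.

B is a chair: 495×420 mm seat, 28 mm thick, top at z = 470 mm, on four 44 mm square corner legs flush with the seat edges. A 28 mm thick backrest slab spans the full seat width, extending 321 mm above the seat top, its back face flush with the seat's +y edge.

C is a four-legged stool. The seat is a 303×251×42 mm slab whose top surface is at z = 420 mm; four square legs, each 28×28 mm in cross-section, run from the floor (z = 0) to the underside of the seat, each flush with a corner of the seat. Four stretchers, 28 mm wide and 30 mm tall, connect adjacent legs with their undersides at z = 103 mm, each running between the inner faces of the legs it joins and aligned with the legs' outer faces on the other axis.

The chair is on top of the table. Two stools sit around the table at the −y, −x sides.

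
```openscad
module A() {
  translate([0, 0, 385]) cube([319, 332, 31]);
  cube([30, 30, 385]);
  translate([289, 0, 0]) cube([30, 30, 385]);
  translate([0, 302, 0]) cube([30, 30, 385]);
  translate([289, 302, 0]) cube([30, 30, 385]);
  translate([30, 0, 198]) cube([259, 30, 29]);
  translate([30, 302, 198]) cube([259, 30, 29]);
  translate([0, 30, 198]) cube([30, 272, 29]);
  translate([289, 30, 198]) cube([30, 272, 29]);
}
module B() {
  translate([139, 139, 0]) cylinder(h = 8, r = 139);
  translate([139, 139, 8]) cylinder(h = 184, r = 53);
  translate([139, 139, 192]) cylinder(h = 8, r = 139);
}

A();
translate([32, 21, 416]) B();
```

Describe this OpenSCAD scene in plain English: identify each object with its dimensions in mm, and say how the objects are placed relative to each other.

A is a four-legged stool. The seat is 319×332 mm, 31 mm thick, top at z = 416 mm. It stands on four square legs, each 30×30 mm in cross-section, from z = 0 to the seat underside, each flush with a corner of the seat. Four stretchers, 30 mm wide and 29 mm tall, connect adjacent legs with their undersides at z = 198 mm, each running between the inner faces of the legs it joins and aligned with the legs' outer faces on the other axis.

B is a spool: two coaxial disc flanges of radius 139 mm and thickness 8 mm, joined by a core cylinder of radius 53 mm and height 184 mm. The lower flange rests on z = 0 and the three cylinders share a vertical axis.

The spool is on top of the stool.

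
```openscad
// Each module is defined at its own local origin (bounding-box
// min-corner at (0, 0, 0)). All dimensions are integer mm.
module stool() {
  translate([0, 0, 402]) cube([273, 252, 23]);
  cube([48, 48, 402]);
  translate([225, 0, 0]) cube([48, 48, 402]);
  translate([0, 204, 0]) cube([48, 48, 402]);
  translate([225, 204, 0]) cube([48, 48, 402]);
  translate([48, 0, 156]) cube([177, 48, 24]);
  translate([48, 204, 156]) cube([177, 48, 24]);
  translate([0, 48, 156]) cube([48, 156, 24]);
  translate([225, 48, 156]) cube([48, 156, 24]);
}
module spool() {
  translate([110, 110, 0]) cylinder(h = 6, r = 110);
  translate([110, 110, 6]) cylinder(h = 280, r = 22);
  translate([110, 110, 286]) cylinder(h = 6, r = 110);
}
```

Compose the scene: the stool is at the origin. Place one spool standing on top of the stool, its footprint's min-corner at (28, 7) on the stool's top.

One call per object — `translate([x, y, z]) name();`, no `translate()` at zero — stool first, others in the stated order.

stool();
translate([28, 7, 425]) spool();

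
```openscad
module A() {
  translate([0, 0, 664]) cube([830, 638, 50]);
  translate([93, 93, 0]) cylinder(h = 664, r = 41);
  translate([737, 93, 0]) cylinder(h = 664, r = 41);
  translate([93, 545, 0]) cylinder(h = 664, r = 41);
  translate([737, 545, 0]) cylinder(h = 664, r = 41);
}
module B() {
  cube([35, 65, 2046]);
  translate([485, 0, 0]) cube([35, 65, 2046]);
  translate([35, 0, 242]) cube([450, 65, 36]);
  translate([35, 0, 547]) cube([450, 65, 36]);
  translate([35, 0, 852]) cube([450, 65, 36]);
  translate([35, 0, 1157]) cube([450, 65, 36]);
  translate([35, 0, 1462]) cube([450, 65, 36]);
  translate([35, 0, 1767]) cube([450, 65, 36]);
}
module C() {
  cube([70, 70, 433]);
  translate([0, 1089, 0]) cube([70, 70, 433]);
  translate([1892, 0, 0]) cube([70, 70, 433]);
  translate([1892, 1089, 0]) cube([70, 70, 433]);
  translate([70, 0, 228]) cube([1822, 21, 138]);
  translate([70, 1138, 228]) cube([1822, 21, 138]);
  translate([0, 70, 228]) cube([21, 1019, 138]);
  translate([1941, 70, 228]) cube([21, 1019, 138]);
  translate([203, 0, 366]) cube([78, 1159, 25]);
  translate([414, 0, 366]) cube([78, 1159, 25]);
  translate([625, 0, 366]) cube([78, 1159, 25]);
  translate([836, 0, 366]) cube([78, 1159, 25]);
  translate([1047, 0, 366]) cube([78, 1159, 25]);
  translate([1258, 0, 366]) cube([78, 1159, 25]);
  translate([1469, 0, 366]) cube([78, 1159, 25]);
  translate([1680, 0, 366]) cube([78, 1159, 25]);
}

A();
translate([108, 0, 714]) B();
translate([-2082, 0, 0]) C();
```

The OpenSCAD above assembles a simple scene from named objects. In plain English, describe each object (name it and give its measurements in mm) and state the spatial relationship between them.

A is a table: top 830 mm (x) × 638 mm (y), 50 mm thick, upper face at z = 714 mm, on four round legs of 82 mm diameter, each leg's bounding box inset 52 mm from the nearest pair of top edges, running from z = 0 to the bottom of the top.

B is a wooden ladder with two side rails of 35×65 mm section and 2046 mm height, set 520 mm apart overall. Between them run 6 rectangular rungs (65 mm deep, 36 mm thick), front faces flush with the rails' −y face. The bottom of the first rung is 242 mm above the floor and each subsequent rung is 305 mm higher than the one below.

C is a bed frame 1962 mm long (x) by 1159 mm wide (y). Four 70×70 mm corner posts, 433 mm tall, at the corners of the footprint. Four rails of 21 mm thickness and 138 mm height run between adjacent posts with their undersides at z = 228 mm, their outer faces flush with the outside of the frame (the two x-running rails run between the posts' inner faces; the two y-running rails run between the posts' inner faces). 8 slats, each 78 mm wide (x) and 25 mm thick, lie across the top of the two x-running rails, running the full 1159 mm width of the frame in y; the slats are evenly spaced along x between the inner faces of the end posts with equal gaps (rounded down to the nearest mm) at the −x end and between each pair — any rounding remainder accumulates at the +x end.

The ladder is on top of the table. The bed frame is on the floor beside the table on its −x side.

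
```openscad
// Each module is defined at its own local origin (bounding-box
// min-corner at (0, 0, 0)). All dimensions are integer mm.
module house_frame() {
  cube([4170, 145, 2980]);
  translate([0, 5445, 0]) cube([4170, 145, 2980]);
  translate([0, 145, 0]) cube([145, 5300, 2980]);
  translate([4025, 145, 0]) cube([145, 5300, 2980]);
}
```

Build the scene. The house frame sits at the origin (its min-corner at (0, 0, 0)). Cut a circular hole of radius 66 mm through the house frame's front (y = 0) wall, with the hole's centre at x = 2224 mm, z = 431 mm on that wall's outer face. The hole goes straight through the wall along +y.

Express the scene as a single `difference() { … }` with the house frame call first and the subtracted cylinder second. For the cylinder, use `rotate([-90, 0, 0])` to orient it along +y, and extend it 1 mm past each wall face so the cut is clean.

difference() {
  house_frame();
  translate([2224, -1, 431]) rotate([-90, 0, 0]) cylinder(h = 147, r = 66);
}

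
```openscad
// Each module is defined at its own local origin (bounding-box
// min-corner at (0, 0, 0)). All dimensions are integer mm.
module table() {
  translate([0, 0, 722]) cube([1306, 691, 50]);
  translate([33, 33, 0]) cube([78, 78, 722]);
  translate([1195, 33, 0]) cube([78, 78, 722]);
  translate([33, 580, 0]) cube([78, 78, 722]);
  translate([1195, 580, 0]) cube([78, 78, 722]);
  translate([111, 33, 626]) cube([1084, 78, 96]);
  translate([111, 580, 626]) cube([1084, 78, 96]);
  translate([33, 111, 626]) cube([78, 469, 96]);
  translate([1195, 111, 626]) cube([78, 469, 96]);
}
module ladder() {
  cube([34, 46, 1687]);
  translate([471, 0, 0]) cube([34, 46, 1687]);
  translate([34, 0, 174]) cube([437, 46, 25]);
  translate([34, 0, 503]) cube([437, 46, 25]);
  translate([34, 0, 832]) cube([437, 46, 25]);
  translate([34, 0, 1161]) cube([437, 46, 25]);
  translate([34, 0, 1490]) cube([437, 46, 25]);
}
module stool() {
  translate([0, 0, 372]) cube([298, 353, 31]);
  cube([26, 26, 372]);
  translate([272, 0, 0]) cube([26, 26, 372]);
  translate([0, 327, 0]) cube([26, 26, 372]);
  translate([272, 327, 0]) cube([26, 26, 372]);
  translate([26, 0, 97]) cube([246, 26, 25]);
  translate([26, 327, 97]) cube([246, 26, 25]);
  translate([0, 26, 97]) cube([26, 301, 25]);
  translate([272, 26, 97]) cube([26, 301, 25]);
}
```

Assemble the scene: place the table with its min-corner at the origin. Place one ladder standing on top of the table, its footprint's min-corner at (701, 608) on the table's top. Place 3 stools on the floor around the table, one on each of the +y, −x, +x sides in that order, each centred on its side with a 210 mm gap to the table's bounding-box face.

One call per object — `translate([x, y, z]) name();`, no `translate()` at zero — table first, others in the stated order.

table();
translate([701, 608, 772]) ladder();
translate([504, 901, 0]) stool();
translate([-508, 169, 0]) stool();
translate([1516, 169, 0]) stool();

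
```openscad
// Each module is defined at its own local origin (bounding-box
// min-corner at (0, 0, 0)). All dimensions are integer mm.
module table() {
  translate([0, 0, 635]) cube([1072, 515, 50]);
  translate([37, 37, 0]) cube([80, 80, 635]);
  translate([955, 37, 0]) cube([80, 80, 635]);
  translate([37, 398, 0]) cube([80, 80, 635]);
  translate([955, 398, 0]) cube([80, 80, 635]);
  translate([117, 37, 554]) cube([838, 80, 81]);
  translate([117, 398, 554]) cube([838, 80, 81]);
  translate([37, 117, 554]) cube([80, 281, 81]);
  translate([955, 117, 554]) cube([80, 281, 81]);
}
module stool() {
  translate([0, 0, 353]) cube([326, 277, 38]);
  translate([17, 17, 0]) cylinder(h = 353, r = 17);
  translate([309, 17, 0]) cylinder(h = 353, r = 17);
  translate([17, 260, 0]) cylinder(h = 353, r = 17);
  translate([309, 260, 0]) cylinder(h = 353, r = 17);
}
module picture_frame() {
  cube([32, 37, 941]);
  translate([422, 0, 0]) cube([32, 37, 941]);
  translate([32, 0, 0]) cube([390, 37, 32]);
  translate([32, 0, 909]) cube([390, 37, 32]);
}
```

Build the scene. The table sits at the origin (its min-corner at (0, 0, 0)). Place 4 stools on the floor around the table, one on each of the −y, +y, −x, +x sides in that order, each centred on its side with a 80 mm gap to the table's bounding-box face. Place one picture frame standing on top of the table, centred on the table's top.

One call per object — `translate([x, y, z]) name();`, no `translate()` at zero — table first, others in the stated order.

table();
translate([373, -357, 0]) stool();
translate([373, 595, 0]) stool();
translate([-406, 119, 0]) stool();
translate([1152, 119, 0]) stool();
translate([309, 239, 685]) picture_frame();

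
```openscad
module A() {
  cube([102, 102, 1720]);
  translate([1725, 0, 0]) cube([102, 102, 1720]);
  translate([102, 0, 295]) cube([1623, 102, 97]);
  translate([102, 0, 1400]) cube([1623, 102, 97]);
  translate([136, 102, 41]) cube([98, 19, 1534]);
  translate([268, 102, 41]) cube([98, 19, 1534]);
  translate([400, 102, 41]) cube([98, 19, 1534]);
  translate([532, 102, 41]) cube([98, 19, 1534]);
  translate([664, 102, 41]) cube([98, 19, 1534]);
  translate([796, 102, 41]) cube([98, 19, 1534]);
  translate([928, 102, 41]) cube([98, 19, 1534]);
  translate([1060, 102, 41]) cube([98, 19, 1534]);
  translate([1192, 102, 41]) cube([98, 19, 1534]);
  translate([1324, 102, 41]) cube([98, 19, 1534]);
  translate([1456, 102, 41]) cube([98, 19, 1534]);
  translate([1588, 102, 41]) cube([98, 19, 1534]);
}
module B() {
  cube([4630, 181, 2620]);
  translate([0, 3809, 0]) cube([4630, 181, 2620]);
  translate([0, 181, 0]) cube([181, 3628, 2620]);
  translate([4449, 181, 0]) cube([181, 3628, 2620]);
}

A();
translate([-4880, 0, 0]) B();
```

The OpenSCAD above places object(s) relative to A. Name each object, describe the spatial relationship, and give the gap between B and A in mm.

The house frame's nearest face is 250 mm from the fence section's −x face.

A is a fence section. B is a house frame. The house frame is on the floor beside the fence section on its −x side. The gap between the house frame and the fence section is 250 mm.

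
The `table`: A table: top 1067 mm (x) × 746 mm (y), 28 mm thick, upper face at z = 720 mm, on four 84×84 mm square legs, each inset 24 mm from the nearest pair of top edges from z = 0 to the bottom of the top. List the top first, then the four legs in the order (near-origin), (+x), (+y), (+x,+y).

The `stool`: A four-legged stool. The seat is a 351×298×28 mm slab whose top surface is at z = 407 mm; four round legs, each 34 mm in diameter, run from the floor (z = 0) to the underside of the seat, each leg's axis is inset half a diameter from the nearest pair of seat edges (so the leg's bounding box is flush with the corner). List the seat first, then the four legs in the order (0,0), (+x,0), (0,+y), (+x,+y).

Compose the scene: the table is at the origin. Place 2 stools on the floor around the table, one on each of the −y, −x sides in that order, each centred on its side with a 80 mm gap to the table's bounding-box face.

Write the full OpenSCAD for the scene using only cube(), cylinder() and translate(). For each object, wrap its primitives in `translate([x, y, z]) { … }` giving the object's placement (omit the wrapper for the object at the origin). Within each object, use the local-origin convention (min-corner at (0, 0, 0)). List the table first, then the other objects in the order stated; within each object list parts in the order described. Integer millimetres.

translate([0, 0, 692]) cube([1067, 746, 28]);
translate([24, 24, 0]) cube([84, 84, 692]);
translate([959, 24, 0]) cube([84, 84, 692]);
translate([24, 638, 0]) cube([84, 84, 692]);
translate([959, 638, 0]) cube([84, 84, 692]);
translate([358, -378, 0]) {
  translate([0, 0, 379]) cube([351, 298, 28]);
  translate([17, 17, 0]) cylinder(h = 379, r = 17);
  translate([334, 17, 0]) cylinder(h = 379, r = 17);
  translate([17, 281, 0]) cylinder(h = 379, r = 17);
  translate([334, 281, 0]) cylinder(h = 379, r = 17);
}
translate([-431, 224, 0]) {
  translate([0, 0, 379]) cube([351, 298, 28]);
  translate([17, 17, 0]) cylinder(h = 379, r = 17);
  translate([334, 17, 0]) cylinder(h = 379, r = 17);
  translate([17, 281, 0]) cylinder(h = 379, r = 17);
  translate([334, 281, 0]) cylinder(h = 379, r = 17);
}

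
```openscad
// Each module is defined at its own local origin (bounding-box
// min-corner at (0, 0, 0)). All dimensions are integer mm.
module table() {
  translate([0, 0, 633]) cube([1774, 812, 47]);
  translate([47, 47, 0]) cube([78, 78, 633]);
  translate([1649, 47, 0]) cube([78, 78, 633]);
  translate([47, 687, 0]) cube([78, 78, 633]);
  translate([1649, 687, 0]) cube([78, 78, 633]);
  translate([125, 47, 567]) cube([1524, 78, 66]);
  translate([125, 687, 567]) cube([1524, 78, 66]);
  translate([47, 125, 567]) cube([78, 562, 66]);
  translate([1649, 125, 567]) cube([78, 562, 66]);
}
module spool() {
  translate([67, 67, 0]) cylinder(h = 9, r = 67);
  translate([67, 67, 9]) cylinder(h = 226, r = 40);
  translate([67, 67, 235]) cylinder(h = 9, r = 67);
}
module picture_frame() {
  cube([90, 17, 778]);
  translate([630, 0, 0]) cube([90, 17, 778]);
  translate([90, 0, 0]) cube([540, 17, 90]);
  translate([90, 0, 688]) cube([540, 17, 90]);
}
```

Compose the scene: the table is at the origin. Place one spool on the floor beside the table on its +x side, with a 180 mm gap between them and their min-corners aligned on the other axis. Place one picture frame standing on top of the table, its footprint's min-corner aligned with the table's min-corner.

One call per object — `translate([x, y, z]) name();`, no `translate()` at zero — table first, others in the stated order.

table();
translate([1954, 0, 0]) spool();
translate([0, 0, 680]) picture_frame();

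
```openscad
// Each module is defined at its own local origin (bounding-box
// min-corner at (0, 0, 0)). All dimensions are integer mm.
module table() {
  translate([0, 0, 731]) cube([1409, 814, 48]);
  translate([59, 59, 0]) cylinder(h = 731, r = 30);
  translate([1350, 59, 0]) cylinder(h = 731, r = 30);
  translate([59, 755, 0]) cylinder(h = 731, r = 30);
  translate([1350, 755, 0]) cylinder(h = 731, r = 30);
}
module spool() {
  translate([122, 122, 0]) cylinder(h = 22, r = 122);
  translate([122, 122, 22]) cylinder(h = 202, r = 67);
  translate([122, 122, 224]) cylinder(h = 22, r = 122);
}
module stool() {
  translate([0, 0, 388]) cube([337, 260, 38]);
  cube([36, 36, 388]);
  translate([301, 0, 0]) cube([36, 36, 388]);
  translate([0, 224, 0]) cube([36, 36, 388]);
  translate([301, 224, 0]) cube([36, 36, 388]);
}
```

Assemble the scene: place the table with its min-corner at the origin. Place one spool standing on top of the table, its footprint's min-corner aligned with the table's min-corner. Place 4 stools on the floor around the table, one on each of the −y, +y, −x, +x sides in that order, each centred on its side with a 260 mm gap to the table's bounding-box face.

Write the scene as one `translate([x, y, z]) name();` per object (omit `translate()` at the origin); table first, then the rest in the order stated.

table();
translate([0, 0, 779]) spool();
translate([536, -520, 0]) stool();
translate([536, 1074, 0]) stool();
translate([-597, 277, 0]) stool();
translate([1669, 277, 0]) stool();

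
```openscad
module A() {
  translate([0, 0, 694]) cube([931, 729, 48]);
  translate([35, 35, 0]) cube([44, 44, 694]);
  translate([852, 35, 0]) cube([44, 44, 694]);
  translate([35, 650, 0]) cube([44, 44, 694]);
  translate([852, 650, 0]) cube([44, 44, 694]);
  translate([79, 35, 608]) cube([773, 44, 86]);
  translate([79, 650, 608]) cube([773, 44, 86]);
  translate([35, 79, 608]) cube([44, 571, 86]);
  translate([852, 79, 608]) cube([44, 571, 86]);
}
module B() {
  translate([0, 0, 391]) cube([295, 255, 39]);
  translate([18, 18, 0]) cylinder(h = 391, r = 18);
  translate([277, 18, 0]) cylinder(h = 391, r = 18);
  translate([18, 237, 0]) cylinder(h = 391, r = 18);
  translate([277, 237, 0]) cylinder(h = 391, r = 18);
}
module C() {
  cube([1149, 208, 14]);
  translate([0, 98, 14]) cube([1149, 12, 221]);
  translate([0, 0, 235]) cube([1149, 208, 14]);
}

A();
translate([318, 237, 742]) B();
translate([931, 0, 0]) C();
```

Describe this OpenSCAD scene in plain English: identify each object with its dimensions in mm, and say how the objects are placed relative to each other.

A is a table with a 931×729 mm rectangular top, 48 mm thick, top surface at z = 742 mm, supported by four 44×44 mm square legs, each inset 35 mm from the nearest pair of top edges, running from the floor. Four apron rails, 44 mm thick and 86 mm tall, run between adjacent legs with their top edges flush with the underside of the top and their outer faces flush with the legs' outer faces.

B is a four-legged stool. The seat is 295×255 mm, 39 mm thick, top at z = 430 mm. It stands on four round legs, each 36 mm in diameter, from z = 0 to the seat underside, each leg's axis is inset half a diameter from the nearest pair of seat edges (so the leg's bounding box is flush with the corner).

C is an I-beam lying along x, 1149 mm long. Overall section height 249 mm. Two flanges 208 mm wide (y) and 14 mm thick, one on the floor and one at the top; a web 12 mm thick runs between them, centred on the flange width.

The stool is on top of the table, centred. The I-beam is against the table's +x side, with their −y faces flush.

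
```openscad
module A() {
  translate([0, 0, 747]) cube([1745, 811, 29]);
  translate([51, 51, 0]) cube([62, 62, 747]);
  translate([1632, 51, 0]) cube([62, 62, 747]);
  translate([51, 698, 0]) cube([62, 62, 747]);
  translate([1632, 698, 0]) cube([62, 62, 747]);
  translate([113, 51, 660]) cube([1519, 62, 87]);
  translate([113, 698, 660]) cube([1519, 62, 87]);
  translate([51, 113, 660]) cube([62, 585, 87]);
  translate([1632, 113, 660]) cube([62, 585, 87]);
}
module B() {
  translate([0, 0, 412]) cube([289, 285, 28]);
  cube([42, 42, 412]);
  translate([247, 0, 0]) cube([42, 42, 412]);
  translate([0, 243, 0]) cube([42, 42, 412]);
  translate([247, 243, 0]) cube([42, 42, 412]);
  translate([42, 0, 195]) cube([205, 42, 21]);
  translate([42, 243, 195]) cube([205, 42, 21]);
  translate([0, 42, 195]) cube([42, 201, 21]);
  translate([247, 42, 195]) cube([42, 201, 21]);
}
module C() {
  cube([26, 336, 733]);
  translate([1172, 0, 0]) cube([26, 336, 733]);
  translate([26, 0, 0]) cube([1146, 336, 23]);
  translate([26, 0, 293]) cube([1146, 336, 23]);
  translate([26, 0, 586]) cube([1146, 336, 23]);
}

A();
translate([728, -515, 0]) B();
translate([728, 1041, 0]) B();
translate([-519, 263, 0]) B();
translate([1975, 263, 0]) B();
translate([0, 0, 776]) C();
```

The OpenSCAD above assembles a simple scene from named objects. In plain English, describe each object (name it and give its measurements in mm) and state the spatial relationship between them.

A is a rectangular dining table. The top is 1745×811×29 mm with its upper surface at z = 776 mm. It stands on four 62×62 mm square legs, each inset 51 mm from the nearest pair of top edges, running from the floor to the underside of the top. Four apron rails, 62 mm thick and 87 mm tall, run between adjacent legs with their top edges flush with the underside of the top and their outer faces flush with the legs' outer faces.

B is a four-legged stool. The seat is 289×285 mm, 28 mm thick, top at z = 440 mm. It stands on four square legs, each 42×42 mm in cross-section, from z = 0 to the seat underside, each flush with a corner of the seat. Four stretchers, 42 mm wide and 21 mm tall, connect adjacent legs with their undersides at z = 195 mm, each running between the inner faces of the legs it joins and aligned with the legs' outer faces on the other axis.

C is an open bookshelf. Two side panels, each 26 mm thick, 336 mm deep and 733 mm tall, stand 1198 mm apart (outside-to-outside). Between them sit 3 shelves, each 23 mm thick and 336 mm deep, spanning the full gap between the sides. The bottom shelf rests on the floor (its underside at z = 0) and the clear gap between one shelf's top and the next shelf's underside is 270 mm.

Four stools sit around the table at the −y, +y, −x, +x sides. The bookshelf is on top of the table.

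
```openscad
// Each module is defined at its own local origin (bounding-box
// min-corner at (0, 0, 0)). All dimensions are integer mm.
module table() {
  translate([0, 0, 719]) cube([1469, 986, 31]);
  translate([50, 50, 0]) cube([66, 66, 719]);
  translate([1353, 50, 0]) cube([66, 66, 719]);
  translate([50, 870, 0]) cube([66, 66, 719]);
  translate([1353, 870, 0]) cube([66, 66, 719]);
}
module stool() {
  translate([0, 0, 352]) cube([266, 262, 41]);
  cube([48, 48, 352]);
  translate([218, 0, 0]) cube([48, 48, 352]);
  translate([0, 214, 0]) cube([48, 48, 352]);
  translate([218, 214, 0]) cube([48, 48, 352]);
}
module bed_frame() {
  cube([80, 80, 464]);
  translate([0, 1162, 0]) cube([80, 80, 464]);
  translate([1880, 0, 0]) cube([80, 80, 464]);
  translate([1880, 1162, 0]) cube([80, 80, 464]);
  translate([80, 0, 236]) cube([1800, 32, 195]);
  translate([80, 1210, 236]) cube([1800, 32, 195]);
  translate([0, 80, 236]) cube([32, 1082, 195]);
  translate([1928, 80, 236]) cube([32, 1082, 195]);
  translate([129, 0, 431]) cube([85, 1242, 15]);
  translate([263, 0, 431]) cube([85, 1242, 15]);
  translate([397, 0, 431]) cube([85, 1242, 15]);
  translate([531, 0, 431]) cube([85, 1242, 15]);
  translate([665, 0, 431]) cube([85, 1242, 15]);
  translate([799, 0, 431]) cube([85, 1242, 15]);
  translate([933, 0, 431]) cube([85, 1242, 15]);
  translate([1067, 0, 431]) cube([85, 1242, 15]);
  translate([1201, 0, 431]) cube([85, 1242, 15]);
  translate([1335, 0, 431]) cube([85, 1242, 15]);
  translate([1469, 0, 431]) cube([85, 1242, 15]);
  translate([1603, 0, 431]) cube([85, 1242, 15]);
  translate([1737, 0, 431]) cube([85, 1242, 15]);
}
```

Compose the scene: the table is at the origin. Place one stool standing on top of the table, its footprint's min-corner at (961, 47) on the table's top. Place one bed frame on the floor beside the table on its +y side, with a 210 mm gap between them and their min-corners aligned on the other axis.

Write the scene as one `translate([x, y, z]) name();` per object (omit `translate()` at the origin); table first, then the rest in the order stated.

table();
translate([961, 47, 750]) stool();
translate([0, 1196, 0]) bed_frame();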